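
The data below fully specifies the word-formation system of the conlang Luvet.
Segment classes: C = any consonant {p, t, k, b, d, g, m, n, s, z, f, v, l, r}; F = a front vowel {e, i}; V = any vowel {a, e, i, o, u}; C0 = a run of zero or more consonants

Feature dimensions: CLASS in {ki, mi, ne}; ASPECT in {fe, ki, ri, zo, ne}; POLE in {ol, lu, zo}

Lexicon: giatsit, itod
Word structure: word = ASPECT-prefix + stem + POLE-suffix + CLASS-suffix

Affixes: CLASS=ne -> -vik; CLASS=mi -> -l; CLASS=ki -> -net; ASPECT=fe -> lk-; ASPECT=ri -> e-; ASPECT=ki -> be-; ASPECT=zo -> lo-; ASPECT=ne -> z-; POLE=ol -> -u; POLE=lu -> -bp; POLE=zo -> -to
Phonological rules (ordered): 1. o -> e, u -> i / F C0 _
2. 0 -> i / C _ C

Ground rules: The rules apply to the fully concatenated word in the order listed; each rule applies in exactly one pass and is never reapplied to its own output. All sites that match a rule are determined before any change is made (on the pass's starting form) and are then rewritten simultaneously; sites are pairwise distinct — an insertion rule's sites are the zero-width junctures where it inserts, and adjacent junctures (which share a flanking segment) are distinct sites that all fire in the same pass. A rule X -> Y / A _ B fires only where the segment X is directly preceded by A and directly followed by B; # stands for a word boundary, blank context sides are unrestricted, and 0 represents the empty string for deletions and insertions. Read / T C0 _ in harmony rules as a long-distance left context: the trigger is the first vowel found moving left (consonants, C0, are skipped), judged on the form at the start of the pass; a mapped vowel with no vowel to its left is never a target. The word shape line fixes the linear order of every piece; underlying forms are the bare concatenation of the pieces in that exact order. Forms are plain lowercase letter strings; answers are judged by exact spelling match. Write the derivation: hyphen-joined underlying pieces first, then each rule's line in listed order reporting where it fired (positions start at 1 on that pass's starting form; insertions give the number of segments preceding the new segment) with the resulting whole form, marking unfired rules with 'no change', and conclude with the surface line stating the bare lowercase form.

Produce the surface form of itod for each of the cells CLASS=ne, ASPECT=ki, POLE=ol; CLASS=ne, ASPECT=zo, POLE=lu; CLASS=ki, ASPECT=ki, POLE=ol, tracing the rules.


cell CLASS=ne, ASPECT=ki, POLE=ol:
underlying: be-itod-u-vik
1. o -> e, u -> i / F C0 _: fires at position(s) 5: beiteduvik
2. 0 -> i / C _ C: no change
surface: beiteduvik

cell CLASS=ne, ASPECT=zo, POLE=lu:
underlying: lo-itod-bp-vik
1. o -> e, u -> i / F C0 _: fires at position(s) 5: loitedbpvik
2. 0 -> i / C _ C: inserts after position(s) 6, 7, 8: loitedibipivik
surface: loitedibipivik

cell CLASS=ki, ASPECT=ki, POLE=ol:
underlying: be-itod-u-net
1. o -> e, u -> i / F C0 _: fires at position(s) 5: beitedunet
2. 0 -> i / C _ C: no change
surface: beitedunet


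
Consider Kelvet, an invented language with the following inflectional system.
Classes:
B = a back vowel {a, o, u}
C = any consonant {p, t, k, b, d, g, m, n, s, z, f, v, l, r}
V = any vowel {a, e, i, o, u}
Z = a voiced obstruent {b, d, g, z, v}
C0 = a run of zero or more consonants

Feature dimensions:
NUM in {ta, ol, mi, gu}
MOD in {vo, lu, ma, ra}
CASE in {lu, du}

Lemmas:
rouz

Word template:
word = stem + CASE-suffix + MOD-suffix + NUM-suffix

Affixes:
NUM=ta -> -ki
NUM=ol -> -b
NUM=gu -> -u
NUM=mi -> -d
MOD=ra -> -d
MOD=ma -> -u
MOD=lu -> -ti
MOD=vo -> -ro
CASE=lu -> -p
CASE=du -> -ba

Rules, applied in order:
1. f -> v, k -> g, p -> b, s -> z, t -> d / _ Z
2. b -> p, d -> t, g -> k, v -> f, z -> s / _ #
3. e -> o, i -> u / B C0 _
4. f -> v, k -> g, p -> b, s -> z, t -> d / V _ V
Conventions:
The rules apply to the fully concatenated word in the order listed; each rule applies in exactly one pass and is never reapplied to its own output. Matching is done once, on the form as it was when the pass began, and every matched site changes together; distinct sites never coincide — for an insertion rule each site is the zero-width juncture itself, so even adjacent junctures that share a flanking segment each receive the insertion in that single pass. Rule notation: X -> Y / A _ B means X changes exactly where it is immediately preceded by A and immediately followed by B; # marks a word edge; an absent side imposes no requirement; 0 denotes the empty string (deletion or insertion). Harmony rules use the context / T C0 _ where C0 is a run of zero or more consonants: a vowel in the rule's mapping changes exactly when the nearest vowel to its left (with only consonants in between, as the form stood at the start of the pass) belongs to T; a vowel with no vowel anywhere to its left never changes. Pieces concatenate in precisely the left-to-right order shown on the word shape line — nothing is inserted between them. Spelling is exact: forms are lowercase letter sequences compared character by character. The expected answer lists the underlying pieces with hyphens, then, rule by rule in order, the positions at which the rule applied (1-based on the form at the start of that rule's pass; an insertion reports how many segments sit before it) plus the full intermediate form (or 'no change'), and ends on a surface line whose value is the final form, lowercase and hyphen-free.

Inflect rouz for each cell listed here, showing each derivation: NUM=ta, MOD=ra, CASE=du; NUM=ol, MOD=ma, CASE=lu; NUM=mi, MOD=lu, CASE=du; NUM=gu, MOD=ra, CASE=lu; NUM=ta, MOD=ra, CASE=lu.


cell NUM=ta, MOD=ra, CASE=du:
underlying: rouz-ba-d-ki
1. f -> v, k -> g, p -> b, s -> z, t -> d / _ Z: no change
2. b -> p, d -> t, g -> k, v -> f, z -> s / _ #: no change
3. e -> o, i -> u / B C0 _: fires at position(s) 9: rouzbadku
4. f -> v, k -> g, p -> b, s -> z, t -> d / V _ V: no change
surface: rouzbadku

cell NUM=ol, MOD=ma, CASE=lu:
underlying: rouz-p-u-b
1. f -> v, k -> g, p -> b, s -> z, t -> d / _ Z: no change
2. b -> p, d -> t, g -> k, v -> f, z -> s / _ #: fires at position(s) 7: rouzpup
3. e -> o, i -> u / B C0 _: no change
4. f -> v, k -> g, p -> b, s -> z, t -> d / V _ V: no change
surface: rouzpup

cell NUM=mi, MOD=lu, CASE=du:
underlying: rouz-ba-ti-d
1. f -> v, k -> g, p -> b, s -> z, t -> d / _ Z: no change
2. b -> p, d -> t, g -> k, v -> f, z -> s / _ #: fires at position(s) 9: rouzbatit
3. e -> o, i -> u / B C0 _: fires at position(s) 8: rouzbatut
4. f -> v, k -> g, p -> b, s -> z, t -> d / V _ V: fires at position(s) 7: rouzbadut
surface: rouzbadut

cell NUM=gu, MOD=ra, CASE=lu:
underlying: rouz-p-d-u
1. f -> v, k -> g, p -> b, s -> z, t -> d / _ Z: fires at position(s) 5: rouzbdu
2. b -> p, d -> t, g -> k, v -> f, z -> s / _ #: no change
3. e -> o, i -> u / B C0 _: no change
4. f -> v, k -> g, p -> b, s -> z, t -> d / V _ V: no change
surface: rouzbdu

cell NUM=ta, MOD=ra, CASE=lu:
underlying: rouz-p-d-ki
1. f -> v, k -> g, p -> b, s -> z, t -> d / _ Z: fires at position(s) 5: rouzbdki
2. b -> p, d -> t, g -> k, v -> f, z -> s / _ #: no change
3. e -> o, i -> u / B C0 _: fires at position(s) 8: rouzbdku
4. f -> v, k -> g, p -> b, s -> z, t -> d / V _ V: no change
surface: rouzbdku


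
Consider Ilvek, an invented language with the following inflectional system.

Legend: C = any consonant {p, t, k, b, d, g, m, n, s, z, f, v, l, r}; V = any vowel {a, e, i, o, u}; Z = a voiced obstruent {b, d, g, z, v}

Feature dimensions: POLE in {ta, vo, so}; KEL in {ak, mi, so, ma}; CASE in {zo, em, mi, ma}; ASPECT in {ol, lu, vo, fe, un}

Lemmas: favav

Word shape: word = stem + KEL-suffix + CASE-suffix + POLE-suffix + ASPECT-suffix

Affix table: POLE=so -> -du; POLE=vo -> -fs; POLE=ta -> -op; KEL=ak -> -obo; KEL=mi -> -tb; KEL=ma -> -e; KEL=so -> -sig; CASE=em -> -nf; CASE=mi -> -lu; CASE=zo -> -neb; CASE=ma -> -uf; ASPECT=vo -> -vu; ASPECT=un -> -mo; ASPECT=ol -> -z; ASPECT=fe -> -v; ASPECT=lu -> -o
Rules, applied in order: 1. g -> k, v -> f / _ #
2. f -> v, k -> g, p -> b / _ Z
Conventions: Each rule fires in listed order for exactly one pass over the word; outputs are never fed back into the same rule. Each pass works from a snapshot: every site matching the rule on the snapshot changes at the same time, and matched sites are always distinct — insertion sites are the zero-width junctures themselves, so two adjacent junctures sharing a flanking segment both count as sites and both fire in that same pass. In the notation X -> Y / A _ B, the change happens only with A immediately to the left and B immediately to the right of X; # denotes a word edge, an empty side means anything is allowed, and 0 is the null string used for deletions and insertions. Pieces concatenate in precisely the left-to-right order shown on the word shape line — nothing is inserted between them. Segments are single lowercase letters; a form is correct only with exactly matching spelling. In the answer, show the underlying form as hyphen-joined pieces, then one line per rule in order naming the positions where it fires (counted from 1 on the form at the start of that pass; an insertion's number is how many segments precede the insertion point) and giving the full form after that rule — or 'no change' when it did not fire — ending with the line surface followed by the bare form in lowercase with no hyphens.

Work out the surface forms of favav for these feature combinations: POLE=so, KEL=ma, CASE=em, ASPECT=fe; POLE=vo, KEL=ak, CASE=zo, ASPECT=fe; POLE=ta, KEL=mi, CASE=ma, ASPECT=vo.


cell POLE=so, KEL=ma, CASE=em, ASPECT=fe:
underlying: favav-e-nf-du-v
1. g -> k, v -> f / _ #: fires at position(s) 11: favavenfduf
2. f -> v, k -> g, p -> b / _ Z: fires at position(s) 8: favavenvduf
surface: favavenvduf

cell POLE=vo, KEL=ak, CASE=zo, ASPECT=fe:
underlying: favav-obo-neb-fs-v
1. g -> k, v -> f / _ #: fires at position(s) 14: favavobonebfsf
2. f -> v, k -> g, p -> b / _ Z: no change
surface: favavobonebfsf

cell POLE=ta, KEL=mi, CASE=ma, ASPECT=vo:
underlying: favav-tb-uf-op-vu
1. g -> k, v -> f / _ #: no change
2. f -> v, k -> g, p -> b / _ Z: fires at position(s) 11: favavtbufobvu
surface: favavtbufobvu


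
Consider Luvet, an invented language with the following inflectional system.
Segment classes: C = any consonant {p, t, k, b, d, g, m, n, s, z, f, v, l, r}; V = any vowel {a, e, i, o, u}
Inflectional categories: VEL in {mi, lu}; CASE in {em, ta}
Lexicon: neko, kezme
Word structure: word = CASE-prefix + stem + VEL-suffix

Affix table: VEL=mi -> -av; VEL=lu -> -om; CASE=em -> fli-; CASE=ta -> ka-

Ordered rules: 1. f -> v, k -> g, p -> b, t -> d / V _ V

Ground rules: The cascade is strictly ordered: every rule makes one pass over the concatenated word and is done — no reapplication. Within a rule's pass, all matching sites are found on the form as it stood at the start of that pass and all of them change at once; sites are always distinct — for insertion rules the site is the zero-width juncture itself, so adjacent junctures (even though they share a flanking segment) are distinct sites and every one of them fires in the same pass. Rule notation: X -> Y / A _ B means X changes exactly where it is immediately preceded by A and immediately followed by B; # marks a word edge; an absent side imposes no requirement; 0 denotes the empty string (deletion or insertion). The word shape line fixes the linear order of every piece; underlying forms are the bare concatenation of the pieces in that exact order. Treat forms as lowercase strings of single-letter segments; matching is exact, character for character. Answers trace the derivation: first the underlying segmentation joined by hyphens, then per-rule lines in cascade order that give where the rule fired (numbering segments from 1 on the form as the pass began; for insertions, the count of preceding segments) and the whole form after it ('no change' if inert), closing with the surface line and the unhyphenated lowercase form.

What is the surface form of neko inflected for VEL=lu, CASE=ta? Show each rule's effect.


underlying: ka-neko-om
1. f -> v, k -> g, p -> b, t -> d / V _ V: fires at position(s) 5: kanegoom
surface: kanegoom


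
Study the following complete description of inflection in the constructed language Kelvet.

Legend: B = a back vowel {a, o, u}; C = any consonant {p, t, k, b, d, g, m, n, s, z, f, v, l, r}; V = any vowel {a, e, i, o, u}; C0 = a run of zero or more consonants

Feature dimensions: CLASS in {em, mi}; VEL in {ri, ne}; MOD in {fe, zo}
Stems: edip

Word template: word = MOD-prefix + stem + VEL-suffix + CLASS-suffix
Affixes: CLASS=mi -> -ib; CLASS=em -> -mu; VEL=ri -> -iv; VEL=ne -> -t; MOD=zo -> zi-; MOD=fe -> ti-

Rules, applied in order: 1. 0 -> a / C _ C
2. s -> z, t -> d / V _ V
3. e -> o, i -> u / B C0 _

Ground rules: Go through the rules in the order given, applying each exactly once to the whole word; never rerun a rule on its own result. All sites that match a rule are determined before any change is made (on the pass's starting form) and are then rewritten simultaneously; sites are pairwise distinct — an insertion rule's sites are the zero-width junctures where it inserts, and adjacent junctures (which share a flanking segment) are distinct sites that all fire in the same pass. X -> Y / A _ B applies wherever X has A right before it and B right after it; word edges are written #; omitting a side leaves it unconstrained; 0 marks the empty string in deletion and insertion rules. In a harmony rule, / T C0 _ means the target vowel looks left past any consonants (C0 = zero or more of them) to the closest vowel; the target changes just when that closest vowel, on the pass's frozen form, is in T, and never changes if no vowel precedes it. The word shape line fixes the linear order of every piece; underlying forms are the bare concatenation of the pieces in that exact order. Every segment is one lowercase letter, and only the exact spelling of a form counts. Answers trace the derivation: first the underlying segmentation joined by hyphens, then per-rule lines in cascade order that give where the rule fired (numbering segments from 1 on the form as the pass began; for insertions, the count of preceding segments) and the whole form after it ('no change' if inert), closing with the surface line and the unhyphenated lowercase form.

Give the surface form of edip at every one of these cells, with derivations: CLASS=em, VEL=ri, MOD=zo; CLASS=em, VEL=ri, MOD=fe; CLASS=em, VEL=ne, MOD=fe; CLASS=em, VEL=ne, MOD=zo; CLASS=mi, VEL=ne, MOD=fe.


cell CLASS=em, VEL=ri, MOD=zo:
underlying: zi-edip-iv-mu
1. 0 -> a / C _ C: inserts after position(s) 8: ziedipivamu
2. s -> z, t -> d / V _ V: no change
3. e -> o, i -> u / B C0 _: no change
surface: ziedipivamu

cell CLASS=em, VEL=ri, MOD=fe:
underlying: ti-edip-iv-mu
1. 0 -> a / C _ C: inserts after position(s) 8: tiedipivamu
2. s -> z, t -> d / V _ V: no change
3. e -> o, i -> u / B C0 _: no change
surface: tiedipivamu

cell CLASS=em, VEL=ne, MOD=fe:
underlying: ti-edip-t-mu
1. 0 -> a / C _ C: inserts after position(s) 6, 7: tiedipatamu
2. s -> z, t -> d / V _ V: fires at position(s) 8: tiedipadamu
3. e -> o, i -> u / B C0 _: no change
surface: tiedipadamu

cell CLASS=em, VEL=ne, MOD=zo:
underlying: zi-edip-t-mu
1. 0 -> a / C _ C: inserts after position(s) 6, 7: ziedipatamu
2. s -> z, t -> d / V _ V: fires at position(s) 8: ziedipadamu
3. e -> o, i -> u / B C0 _: no change
surface: ziedipadamu

cell CLASS=mi, VEL=ne, MOD=fe:
underlying: ti-edip-t-ib
1. 0 -> a / C _ C: inserts after position(s) 6: tiedipatib
2. s -> z, t -> d / V _ V: fires at position(s) 8: tiedipadib
3. e -> o, i -> u / B C0 _: fires at position(s) 9: tiedipadub
surface: tiedipadub


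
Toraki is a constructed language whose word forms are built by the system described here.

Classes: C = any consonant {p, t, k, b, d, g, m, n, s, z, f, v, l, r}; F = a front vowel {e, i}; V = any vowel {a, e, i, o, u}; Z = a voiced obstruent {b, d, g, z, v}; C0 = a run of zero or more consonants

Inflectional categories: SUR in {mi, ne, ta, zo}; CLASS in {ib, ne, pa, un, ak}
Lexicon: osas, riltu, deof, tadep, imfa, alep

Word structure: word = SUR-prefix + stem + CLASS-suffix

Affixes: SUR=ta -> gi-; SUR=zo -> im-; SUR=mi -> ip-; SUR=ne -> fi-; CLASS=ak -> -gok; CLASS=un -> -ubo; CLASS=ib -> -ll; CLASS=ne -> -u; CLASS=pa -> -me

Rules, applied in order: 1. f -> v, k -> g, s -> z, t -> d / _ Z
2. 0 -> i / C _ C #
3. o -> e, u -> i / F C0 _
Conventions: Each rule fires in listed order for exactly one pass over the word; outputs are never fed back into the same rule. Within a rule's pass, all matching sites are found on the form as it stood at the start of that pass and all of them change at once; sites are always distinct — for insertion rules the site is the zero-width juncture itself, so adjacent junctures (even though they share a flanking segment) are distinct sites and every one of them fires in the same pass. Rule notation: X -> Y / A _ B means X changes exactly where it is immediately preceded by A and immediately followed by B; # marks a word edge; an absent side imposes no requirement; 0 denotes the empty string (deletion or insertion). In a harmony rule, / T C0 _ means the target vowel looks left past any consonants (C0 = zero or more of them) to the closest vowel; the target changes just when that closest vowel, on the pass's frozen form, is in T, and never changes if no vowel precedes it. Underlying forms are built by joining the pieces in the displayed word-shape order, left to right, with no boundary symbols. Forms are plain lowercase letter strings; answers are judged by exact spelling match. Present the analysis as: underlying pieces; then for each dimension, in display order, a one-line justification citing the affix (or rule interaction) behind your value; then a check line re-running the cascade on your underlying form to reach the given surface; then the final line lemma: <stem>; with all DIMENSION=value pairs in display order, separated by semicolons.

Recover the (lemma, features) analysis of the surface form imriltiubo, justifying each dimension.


underlying: im-riltu-ubo
SUR=zo - signalled by the affix im-
CLASS=un - signalled by the affix -ubo
check: imriltuubo -> imriltuubo -> imriltuubo -> imriltiubo
lemma: riltu; SUR=zo; CLASS=un


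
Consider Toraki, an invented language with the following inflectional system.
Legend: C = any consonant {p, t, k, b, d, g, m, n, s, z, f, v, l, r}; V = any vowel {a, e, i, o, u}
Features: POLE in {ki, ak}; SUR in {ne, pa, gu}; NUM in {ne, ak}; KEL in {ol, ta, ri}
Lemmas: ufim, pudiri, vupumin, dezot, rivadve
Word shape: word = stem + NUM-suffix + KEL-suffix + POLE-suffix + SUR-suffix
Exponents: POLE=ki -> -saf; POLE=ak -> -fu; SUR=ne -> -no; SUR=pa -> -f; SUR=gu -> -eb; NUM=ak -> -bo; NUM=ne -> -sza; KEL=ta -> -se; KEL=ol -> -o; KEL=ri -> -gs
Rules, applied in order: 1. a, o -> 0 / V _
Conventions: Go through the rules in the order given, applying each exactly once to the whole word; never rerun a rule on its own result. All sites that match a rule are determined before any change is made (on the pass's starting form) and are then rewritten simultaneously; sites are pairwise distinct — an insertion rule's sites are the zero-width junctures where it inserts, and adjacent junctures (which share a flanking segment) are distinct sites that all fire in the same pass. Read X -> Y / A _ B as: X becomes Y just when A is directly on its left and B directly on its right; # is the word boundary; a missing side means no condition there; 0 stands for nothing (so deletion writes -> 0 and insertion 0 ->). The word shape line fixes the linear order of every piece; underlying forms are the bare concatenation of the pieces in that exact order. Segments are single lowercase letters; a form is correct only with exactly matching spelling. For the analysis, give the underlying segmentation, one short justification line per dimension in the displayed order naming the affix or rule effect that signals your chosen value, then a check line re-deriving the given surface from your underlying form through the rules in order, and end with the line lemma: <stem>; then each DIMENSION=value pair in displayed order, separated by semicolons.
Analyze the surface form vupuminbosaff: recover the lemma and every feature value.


underlying: vupumin-bo-o-saf-f
POLE=ki - signalled by the affix -saf
SUR=pa - signalled by the affix -f
NUM=ak - signalled by the affix -bo
KEL=ol - signalled by the affix -o
check: vupuminboosaff -> vupuminbosaff
lemma: vupumin; POLE=ki; SUR=pa; NUM=ak; KEL=ol


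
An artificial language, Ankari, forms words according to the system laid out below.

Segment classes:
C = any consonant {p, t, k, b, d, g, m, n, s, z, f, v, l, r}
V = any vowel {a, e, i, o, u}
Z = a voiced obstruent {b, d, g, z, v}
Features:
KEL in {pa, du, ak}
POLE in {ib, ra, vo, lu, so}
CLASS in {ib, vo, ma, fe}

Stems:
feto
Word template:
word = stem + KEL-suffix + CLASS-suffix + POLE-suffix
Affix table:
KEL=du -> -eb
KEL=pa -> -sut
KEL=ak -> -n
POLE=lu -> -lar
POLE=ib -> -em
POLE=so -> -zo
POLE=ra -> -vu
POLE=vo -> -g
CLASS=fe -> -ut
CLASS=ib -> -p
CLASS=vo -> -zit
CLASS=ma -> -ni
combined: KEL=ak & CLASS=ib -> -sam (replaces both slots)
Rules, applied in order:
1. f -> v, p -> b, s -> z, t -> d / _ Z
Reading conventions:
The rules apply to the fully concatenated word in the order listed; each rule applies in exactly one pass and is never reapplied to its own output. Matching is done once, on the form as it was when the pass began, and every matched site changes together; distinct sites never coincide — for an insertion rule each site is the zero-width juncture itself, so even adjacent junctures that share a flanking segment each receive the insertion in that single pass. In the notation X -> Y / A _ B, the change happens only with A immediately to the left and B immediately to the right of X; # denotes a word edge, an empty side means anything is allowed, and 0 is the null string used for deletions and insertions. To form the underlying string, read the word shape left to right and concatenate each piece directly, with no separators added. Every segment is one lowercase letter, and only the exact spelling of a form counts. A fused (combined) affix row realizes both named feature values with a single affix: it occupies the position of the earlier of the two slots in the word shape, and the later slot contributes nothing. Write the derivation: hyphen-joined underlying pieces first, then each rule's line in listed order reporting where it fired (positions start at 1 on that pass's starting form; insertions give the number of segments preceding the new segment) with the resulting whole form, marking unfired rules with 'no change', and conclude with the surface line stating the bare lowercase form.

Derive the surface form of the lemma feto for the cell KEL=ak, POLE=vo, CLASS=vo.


underlying: feto-n-zit-g
1. f -> v, p -> b, s -> z, t -> d / _ Z: fires at position(s) 8: fetonzidg
surface: fetonzidg


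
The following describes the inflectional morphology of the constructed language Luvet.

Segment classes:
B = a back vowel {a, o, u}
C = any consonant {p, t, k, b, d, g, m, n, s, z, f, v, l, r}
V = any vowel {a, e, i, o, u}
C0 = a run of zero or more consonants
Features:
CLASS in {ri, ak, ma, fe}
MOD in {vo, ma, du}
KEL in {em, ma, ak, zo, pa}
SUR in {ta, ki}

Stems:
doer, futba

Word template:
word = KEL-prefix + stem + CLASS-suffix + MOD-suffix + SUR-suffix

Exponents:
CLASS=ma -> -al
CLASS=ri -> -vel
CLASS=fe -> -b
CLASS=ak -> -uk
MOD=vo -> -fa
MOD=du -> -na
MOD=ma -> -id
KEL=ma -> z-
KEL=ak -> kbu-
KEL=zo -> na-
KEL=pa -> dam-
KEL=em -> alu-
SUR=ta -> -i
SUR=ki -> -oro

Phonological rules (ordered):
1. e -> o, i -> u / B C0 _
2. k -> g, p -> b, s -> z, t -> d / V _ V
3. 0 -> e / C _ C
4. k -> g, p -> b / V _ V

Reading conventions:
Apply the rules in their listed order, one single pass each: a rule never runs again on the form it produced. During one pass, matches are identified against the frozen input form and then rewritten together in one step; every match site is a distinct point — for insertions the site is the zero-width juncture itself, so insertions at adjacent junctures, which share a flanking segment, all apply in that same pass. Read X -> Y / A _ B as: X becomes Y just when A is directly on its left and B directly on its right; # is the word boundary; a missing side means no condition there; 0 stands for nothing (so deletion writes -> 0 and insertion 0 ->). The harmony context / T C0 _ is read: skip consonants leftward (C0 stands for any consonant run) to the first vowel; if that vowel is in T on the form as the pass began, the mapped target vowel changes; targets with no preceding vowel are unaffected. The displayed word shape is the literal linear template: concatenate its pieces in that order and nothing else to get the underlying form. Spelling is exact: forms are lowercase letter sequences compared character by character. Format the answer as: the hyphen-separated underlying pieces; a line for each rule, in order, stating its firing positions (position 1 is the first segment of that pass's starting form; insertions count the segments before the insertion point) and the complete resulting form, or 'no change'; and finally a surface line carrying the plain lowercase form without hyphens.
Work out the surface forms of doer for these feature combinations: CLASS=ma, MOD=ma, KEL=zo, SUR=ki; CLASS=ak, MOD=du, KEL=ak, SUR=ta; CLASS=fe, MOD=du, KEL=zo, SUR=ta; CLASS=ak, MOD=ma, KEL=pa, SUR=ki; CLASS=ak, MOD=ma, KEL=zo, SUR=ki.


cell CLASS=ma, MOD=ma, KEL=zo, SUR=ki:
underlying: na-doer-al-id-oro
1. e -> o, i -> u / B C0 _: fires at position(s) 5, 9: nadooraludoro
2. k -> g, p -> b, s -> z, t -> d / V _ V: no change
3. 0 -> e / C _ C: no change
4. k -> g, p -> b / V _ V: no change
surface: nadooraludoro

cell CLASS=ak, MOD=du, KEL=ak, SUR=ta:
underlying: kbu-doer-uk-na-i
1. e -> o, i -> u / B C0 _: fires at position(s) 6, 12: kbudooruknau
2. k -> g, p -> b, s -> z, t -> d / V _ V: no change
3. 0 -> e / C _ C: inserts after position(s) 1, 9: kebudoorukenau
4. k -> g, p -> b / V _ V: fires at position(s) 10: kebudoorugenau
surface: kebudoorugenau

cell CLASS=fe, MOD=du, KEL=zo, SUR=ta:
underlying: na-doer-b-na-i
1. e -> o, i -> u / B C0 _: fires at position(s) 5, 10: nadoorbnau
2. k -> g, p -> b, s -> z, t -> d / V _ V: no change
3. 0 -> e / C _ C: inserts after position(s) 6, 7: nadoorebenau
4. k -> g, p -> b / V _ V: no change
surface: nadoorebenau

cell CLASS=ak, MOD=ma, KEL=pa, SUR=ki:
underlying: dam-doer-uk-id-oro
1. e -> o, i -> u / B C0 _: fires at position(s) 6, 10: damdoorukudoro
2. k -> g, p -> b, s -> z, t -> d / V _ V: fires at position(s) 9: damdoorugudoro
3. 0 -> e / C _ C: inserts after position(s) 3: damedoorugudoro
4. k -> g, p -> b / V _ V: no change
surface: damedoorugudoro

cell CLASS=ak, MOD=ma, KEL=zo, SUR=ki:
underlying: na-doer-uk-id-oro
1. e -> o, i -> u / B C0 _: fires at position(s) 5, 9: nadoorukudoro
2. k -> g, p -> b, s -> z, t -> d / V _ V: fires at position(s) 8: nadoorugudoro
3. 0 -> e / C _ C: no change
4. k -> g, p -> b / V _ V: no change
surface: nadoorugudoro


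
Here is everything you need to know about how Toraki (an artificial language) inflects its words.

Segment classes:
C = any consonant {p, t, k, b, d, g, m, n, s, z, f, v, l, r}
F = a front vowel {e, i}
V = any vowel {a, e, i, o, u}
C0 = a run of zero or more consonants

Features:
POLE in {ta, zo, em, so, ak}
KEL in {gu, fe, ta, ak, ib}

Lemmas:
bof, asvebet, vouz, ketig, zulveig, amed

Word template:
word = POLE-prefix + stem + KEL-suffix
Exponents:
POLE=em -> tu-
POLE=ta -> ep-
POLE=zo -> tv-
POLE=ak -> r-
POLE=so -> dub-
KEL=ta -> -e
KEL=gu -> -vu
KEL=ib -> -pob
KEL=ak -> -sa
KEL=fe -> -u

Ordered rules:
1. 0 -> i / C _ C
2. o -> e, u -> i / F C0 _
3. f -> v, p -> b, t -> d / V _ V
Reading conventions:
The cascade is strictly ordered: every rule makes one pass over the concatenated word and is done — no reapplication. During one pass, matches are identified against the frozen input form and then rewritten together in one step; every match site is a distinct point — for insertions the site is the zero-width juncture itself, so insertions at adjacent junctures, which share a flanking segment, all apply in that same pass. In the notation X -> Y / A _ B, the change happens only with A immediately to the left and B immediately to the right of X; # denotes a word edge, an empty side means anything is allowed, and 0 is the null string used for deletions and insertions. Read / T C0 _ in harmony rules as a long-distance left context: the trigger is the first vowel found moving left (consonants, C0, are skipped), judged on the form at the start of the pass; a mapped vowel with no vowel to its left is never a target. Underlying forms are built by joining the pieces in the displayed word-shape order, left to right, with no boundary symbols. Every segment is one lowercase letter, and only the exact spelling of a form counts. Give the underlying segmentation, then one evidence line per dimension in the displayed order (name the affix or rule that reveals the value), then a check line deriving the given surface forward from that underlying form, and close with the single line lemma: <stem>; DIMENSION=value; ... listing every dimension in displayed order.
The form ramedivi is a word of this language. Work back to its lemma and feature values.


underlying: r-amed-vu
POLE=ak - signalled by the affix r-
KEL=gu - signalled by the affix -vu
check: ramedvu -> ramedivu -> ramedivi -> ramedivi
lemma: amed; POLE=ak; KEL=gu


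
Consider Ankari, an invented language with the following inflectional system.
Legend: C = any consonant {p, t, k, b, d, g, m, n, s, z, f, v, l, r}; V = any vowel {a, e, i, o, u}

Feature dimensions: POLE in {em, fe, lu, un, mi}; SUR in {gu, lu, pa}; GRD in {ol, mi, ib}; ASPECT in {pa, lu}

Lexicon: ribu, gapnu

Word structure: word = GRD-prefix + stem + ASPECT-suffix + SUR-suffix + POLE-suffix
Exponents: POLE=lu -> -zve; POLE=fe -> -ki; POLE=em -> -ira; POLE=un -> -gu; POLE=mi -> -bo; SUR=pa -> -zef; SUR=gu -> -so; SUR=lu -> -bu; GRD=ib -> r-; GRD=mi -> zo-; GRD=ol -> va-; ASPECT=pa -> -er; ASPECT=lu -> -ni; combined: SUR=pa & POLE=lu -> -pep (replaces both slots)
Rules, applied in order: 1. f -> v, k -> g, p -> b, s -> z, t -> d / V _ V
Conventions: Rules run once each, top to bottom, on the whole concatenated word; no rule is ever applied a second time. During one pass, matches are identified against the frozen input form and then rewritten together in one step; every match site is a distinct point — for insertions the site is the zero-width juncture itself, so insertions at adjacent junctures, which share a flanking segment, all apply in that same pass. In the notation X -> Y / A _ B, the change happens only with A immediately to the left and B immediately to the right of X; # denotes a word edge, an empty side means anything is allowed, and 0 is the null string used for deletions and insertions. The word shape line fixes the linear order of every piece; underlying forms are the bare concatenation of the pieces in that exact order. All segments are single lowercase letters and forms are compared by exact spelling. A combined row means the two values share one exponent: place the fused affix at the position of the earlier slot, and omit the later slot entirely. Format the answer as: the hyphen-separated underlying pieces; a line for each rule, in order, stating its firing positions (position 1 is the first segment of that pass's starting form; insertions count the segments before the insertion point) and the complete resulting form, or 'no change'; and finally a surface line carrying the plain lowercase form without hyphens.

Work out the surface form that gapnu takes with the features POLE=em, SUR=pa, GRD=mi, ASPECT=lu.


underlying: zo-gapnu-ni-zef-ira
1. f -> v, k -> g, p -> b, s -> z, t -> d / V _ V: fires at position(s) 12: zogapnunizevira
surface: zogapnunizevira


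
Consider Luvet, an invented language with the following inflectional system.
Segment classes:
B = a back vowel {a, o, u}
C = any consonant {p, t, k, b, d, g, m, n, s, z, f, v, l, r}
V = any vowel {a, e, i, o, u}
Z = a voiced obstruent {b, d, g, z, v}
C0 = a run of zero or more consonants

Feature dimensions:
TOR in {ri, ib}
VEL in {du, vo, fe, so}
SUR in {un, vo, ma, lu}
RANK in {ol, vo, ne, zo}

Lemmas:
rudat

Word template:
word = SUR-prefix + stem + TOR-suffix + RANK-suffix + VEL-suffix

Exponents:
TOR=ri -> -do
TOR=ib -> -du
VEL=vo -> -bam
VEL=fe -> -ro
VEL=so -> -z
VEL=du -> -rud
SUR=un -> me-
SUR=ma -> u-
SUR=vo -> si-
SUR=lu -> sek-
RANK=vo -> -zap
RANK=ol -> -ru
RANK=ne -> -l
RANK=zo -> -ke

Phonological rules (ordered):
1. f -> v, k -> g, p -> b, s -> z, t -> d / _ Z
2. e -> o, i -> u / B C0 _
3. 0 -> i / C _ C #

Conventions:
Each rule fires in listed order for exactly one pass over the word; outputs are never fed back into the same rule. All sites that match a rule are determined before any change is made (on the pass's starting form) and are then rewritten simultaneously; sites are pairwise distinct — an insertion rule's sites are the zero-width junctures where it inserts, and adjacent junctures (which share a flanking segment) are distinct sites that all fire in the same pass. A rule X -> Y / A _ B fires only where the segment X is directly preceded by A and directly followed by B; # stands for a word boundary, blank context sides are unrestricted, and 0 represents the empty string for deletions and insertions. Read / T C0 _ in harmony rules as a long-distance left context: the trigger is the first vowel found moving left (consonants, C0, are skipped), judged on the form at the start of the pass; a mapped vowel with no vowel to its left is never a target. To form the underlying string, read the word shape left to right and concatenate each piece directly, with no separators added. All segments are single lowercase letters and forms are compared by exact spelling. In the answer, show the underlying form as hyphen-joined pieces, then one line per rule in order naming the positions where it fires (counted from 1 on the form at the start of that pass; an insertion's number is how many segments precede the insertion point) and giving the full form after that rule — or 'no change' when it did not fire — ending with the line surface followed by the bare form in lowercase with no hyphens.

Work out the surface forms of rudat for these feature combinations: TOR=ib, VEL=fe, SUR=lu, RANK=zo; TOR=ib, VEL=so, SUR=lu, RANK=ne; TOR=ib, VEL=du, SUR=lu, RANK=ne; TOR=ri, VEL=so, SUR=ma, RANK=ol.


cell TOR=ib, VEL=fe, SUR=lu, RANK=zo:
underlying: sek-rudat-du-ke-ro
1. f -> v, k -> g, p -> b, s -> z, t -> d / _ Z: fires at position(s) 8: sekrudaddukero
2. e -> o, i -> u / B C0 _: fires at position(s) 12: sekrudaddukoro
3. 0 -> i / C _ C #: no change
surface: sekrudaddukoro

cell TOR=ib, VEL=so, SUR=lu, RANK=ne:
underlying: sek-rudat-du-l-z
1. f -> v, k -> g, p -> b, s -> z, t -> d / _ Z: fires at position(s) 8: sekrudaddulz
2. e -> o, i -> u / B C0 _: no change
3. 0 -> i / C _ C #: inserts after position(s) 11: sekrudadduliz
surface: sekrudadduliz

cell TOR=ib, VEL=du, SUR=lu, RANK=ne:
underlying: sek-rudat-du-l-rud
1. f -> v, k -> g, p -> b, s -> z, t -> d / _ Z: fires at position(s) 8: sekrudaddulrud
2. e -> o, i -> u / B C0 _: no change
3. 0 -> i / C _ C #: no change
surface: sekrudaddulrud

cell TOR=ri, VEL=so, SUR=ma, RANK=ol:
underlying: u-rudat-do-ru-z
1. f -> v, k -> g, p -> b, s -> z, t -> d / _ Z: fires at position(s) 6: urudaddoruz
2. e -> o, i -> u / B C0 _: no change
3. 0 -> i / C _ C #: no change
surface: urudaddoruz


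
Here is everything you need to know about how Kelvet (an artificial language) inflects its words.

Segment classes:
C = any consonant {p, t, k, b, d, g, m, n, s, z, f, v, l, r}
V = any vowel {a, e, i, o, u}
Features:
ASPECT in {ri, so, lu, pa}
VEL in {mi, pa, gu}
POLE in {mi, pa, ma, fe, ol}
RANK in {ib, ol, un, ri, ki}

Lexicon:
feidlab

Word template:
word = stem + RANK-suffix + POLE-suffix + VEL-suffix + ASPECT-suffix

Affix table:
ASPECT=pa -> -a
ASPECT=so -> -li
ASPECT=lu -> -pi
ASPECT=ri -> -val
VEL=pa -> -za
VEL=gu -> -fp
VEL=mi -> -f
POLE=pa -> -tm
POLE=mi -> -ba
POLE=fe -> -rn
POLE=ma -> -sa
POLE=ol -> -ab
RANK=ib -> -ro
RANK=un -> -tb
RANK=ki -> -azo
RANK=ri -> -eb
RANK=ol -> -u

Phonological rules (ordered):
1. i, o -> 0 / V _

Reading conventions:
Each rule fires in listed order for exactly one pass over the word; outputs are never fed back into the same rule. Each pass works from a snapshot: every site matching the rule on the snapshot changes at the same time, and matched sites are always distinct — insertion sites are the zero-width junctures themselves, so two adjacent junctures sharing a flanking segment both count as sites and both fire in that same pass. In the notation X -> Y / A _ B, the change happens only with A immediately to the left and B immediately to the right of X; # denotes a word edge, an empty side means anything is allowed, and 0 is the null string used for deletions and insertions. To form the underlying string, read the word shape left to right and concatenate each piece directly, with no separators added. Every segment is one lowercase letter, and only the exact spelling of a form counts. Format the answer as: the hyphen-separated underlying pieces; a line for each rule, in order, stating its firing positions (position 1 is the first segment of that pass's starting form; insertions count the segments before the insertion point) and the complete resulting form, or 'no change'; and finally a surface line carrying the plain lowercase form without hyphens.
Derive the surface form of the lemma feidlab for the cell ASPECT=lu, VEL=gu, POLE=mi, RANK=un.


underlying: feidlab-tb-ba-fp-pi
1. i, o -> 0 / V _: fires at position(s) 3: fedlabtbbafppi
surface: fedlabtbbafppi


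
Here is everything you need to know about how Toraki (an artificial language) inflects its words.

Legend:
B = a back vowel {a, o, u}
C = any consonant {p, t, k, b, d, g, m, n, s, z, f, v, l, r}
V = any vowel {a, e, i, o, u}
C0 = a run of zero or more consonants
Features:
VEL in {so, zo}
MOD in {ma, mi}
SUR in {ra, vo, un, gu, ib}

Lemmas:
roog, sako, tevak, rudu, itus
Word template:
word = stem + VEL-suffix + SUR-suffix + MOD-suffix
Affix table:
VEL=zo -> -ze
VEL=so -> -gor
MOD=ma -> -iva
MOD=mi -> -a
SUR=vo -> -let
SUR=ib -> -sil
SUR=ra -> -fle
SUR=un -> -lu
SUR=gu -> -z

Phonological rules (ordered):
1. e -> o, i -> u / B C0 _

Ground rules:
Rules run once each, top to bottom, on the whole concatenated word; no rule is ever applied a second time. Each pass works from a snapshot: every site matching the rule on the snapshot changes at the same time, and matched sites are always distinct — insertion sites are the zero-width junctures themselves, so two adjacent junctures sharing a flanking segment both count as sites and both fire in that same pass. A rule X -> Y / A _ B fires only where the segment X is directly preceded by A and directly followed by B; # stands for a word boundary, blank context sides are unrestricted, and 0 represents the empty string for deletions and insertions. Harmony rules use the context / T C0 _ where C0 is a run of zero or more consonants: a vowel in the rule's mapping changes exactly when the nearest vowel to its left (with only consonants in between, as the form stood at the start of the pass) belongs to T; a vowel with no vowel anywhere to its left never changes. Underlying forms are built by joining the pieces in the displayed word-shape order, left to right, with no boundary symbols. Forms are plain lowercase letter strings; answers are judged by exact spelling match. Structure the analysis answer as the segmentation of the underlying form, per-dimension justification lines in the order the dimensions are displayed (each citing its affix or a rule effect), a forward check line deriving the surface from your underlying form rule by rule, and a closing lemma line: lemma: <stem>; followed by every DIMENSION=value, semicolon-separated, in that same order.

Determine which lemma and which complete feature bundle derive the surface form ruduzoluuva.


underlying: rudu-ze-lu-iva
VEL=zo - signalled by the affix -ze
MOD=ma - signalled by the affix -iva
SUR=un - signalled by the affix -lu
check: ruduzeluiva -> ruduzoluuva
lemma: rudu; VEL=zo; MOD=ma; SUR=un


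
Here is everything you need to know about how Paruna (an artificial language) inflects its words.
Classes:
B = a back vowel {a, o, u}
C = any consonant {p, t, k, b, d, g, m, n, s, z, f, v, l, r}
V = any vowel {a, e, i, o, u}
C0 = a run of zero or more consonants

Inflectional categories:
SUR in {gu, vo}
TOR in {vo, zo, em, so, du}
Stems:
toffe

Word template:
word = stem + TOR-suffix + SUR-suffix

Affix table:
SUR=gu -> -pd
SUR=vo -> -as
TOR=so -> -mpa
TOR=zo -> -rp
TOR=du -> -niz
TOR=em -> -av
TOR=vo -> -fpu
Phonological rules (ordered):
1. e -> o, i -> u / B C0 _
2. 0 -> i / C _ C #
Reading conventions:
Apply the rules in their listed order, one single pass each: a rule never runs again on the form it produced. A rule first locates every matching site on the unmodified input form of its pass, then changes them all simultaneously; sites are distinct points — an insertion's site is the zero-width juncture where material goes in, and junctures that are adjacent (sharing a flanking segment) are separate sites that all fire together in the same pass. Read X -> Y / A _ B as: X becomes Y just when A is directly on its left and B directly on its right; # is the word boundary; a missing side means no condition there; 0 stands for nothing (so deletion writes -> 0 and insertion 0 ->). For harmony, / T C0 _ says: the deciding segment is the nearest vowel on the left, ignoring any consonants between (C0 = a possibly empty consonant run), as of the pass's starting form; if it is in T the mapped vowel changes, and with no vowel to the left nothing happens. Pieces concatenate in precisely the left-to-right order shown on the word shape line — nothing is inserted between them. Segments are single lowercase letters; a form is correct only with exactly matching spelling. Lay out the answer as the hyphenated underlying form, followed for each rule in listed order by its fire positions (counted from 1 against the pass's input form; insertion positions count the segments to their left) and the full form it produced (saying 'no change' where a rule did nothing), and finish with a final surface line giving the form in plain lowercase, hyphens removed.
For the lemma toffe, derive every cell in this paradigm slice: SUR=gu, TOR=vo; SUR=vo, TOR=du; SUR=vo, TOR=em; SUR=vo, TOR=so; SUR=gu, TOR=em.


cell SUR=gu, TOR=vo:
underlying: toffe-fpu-pd
1. e -> o, i -> u / B C0 _: fires at position(s) 5: toffofpupd
2. 0 -> i / C _ C #: inserts after position(s) 9: toffofpupid
surface: toffofpupid

cell SUR=vo, TOR=du:
underlying: toffe-niz-as
1. e -> o, i -> u / B C0 _: fires at position(s) 5: toffonizas
2. 0 -> i / C _ C #: no change
surface: toffonizas

cell SUR=vo, TOR=em:
underlying: toffe-av-as
1. e -> o, i -> u / B C0 _: fires at position(s) 5: toffoavas
2. 0 -> i / C _ C #: no change
surface: toffoavas

cell SUR=vo, TOR=so:
underlying: toffe-mpa-as
1. e -> o, i -> u / B C0 _: fires at position(s) 5: toffompaas
2. 0 -> i / C _ C #: no change
surface: toffompaas

cell SUR=gu, TOR=em:
underlying: toffe-av-pd
1. e -> o, i -> u / B C0 _: fires at position(s) 5: toffoavpd
2. 0 -> i / C _ C #: inserts after position(s) 8: toffoavpid
surface: toffoavpid
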